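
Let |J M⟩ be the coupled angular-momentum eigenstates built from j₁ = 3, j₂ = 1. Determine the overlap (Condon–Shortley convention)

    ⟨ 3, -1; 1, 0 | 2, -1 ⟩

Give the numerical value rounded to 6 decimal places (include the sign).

-0.617213

j₁+j₂−J=2  J+j₁−j₂=4  J−j₁+j₂=0  j₁+j₂+J+1=7
(j₁±m₁, j₂±m₂, J±M) = (2,4,1,1,1,3)
P² = 96/7
sum k=1..1:
  [1] −1/6 = -1/6
S = -1/6
C² = P²·S² = 8/21 ; C = -0.617213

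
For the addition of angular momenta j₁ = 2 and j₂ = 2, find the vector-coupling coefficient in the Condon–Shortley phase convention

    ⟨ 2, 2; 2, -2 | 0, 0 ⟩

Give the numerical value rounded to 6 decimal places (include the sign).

+0.447214

√[1·4!0!0!/5! · 4!0!0!4!0!0!] = √(576/5)
  +(−1)^0/∏(0,4,0,0,0,0)! = 1/24  (running 1/24)
⟨..|..⟩ = √(576/5)·(1/24) = +0.447214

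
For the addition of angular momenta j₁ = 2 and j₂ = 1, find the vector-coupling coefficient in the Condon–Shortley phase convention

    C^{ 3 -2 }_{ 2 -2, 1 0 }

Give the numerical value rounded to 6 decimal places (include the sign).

j₁+j₂−J=0  J+j₁−j₂=4  J−j₁+j₂=2  j₁+j₂+J+1=7
(j₁±m₁, j₂±m₂, J±M) = (0,4,1,1,1,5)
P² = 192
sum k=0..0:
  [0] +1/24 = 1/24
S = 1/24
C² = P²·S² = 1/3 ; C = +0.577350

+0.577350  (= +√(1/3))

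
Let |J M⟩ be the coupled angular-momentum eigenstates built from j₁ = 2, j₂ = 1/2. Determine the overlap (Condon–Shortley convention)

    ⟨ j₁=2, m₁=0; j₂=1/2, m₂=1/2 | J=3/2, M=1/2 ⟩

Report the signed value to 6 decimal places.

j₁+j₂−J=1  J+j₁−j₂=3  J−j₁+j₂=0  j₁+j₂+J+1=5
(j₁±m₁, j₂±m₂, J±M) = (2,2,1,0,2,1)
P² = 8/5
sum k=1..1:
  [1] −1/2 = -1/2
S = -1/2
C² = P²·S² = 2/5 ; C = -0.632456

−√(2/5) ≈ -0.632456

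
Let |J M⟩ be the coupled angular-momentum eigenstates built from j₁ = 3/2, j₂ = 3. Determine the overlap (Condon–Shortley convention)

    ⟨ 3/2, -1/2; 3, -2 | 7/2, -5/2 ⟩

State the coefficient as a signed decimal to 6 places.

√[8·1!2!5!/9! · 1!2!1!5!1!6!] = √(6400/7)
  +(−1)^0/∏(0,1,2,1,0,4)! = 1/48  (running 1/48)
  +(−1)^1/∏(1,0,1,0,1,5)! = -1/120  (running 1/80)
⟨..|..⟩ = √(6400/7)·(1/80) = +0.377964

+√(1/7) ≈ +0.377964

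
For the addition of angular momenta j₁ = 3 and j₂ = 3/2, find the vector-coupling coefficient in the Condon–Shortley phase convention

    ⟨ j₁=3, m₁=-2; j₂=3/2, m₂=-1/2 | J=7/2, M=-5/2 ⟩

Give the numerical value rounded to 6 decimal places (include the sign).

-0.377964

√[8·1!5!2!/9! · 1!5!1!2!1!6!] = √(6400/7)
  +(−1)^0/∏(0,1,5,1,0,1)! = 1/120  (running 1/120)
  +(−1)^1/∏(1,0,4,0,1,2)! = -1/48  (running -1/80)
⟨..|..⟩ = √(6400/7)·(-1/80) = -0.377964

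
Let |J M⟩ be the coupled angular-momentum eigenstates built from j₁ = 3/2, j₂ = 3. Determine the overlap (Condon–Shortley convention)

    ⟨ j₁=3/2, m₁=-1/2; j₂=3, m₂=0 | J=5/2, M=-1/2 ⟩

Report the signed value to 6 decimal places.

j₁+j₂−J=2  J+j₁−j₂=1  J−j₁+j₂=4  j₁+j₂+J+1=8
(j₁±m₁, j₂±m₂, J±M) = (1,2,3,3,2,3)
P² = 216/35
sum k=1..2:
  [1] −1/4 = -1/4
  [2] +1/12 = 1/12
S = -1/6
C² = P²·S² = 6/35 ; C = -0.414039

-0.414039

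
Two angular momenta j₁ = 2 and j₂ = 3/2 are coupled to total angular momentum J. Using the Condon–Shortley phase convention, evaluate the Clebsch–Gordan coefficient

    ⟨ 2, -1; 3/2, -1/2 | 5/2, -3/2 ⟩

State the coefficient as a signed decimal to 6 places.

triangle: 1!×3!×2!/7! = 12/5040
(j±m)!: 1!×3!×1!×2!×1!×4! = 288
prefactor² = (2J+1)×Δ×N² = 144/35
  k=0: +1/(0!×1!×3!×1!×0!×1!) = 1/6
  k=1: −1/(1!×0!×2!×0!×1!×2!) = -1/4
Σ = -1/12  ⇒  CG² = 144/35×(-1/12)² = 1/35
CG = −√(1/35) = -0.169031

−√(1/35) ≈ -0.169031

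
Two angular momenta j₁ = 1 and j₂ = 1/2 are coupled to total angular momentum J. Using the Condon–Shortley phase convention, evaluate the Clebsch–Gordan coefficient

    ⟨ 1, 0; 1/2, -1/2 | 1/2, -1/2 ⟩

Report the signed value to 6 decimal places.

+0.577350  (= +√(1/3))

triangle: 1!×1!×0!/3! = 1/6
(j±m)!: 1!×1!×0!×1!×0!×1! = 1
prefactor² = (2J+1)×Δ×N² = 1/3
  k=0: +1/(0!×1!×1!×0!×0!×0!) = 1
Σ = 1  ⇒  CG² = 1/3×1² = 1/3
CG = +√(1/3) = +0.577350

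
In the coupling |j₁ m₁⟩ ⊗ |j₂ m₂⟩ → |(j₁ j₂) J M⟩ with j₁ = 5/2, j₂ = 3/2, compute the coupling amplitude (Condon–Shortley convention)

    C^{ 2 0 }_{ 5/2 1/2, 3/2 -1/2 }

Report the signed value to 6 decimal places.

triangle: 2!×3!×1!/7! = 12/5040
(j±m)!: 3!×2!×1!×2!×2!×2! = 96
prefactor² = (2J+1)×Δ×N² = 8/7
  k=0: +1/(0!×2!×2!×1!×1!×0!) = 1/4
  k=1: −1/(1!×1!×1!×0!×2!×1!) = -1/2
Σ = -1/4  ⇒  CG² = 8/7×(-1/4)² = 1/14
CG = −√(1/14) = -0.267261

−√(1/14) ≈ -0.267261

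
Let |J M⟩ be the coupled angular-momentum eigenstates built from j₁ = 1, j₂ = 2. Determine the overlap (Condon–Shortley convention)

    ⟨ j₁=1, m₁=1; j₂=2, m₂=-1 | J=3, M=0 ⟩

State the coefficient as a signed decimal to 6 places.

+0.447214

√[7·0!2!4!/7! · 2!0!1!3!3!3!] = √(144/5)
  +(−1)^0/∏(0,0,0,1,2,3)! = 1/12  (running 1/12)
⟨..|..⟩ = √(144/5)·(1/12) = +0.447214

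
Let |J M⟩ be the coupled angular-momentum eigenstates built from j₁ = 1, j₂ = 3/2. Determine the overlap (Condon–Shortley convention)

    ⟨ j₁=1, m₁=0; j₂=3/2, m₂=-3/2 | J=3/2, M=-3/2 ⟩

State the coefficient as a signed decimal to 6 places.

√[4·1!1!2!/5! · 1!1!0!3!0!3!] = √(12/5)
  +(−1)^0/∏(0,1,1,0,0,2)! = 1/2  (running 1/2)
⟨..|..⟩ = √(12/5)·(1/2) = +0.774597

+0.774597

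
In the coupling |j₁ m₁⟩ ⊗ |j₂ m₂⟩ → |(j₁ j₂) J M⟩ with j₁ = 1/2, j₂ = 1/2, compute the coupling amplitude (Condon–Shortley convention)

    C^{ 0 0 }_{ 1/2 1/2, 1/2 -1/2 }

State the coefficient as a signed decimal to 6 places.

triangle: 1!×0!×0!/2! = 1/2
(j±m)!: 1!×0!×0!×1!×0!×0! = 1
prefactor² = (2J+1)×Δ×N² = 1/2
  k=0: +1/(0!×1!×0!×0!×0!×0!) = 1
Σ = 1  ⇒  CG² = 1/2×1² = 1/2
CG = +√(1/2) = +0.707107

+√(1/2) ≈ +0.707107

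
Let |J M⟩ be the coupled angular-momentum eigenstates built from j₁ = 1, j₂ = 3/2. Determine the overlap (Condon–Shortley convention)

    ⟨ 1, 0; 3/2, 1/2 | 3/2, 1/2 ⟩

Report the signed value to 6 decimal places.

−√(1/15) = -0.258199

triangle: 1!*1!*2!/5! = 2/120
(j±m)!: 1!*1!*2!*1!*2!*1! = 4
prefactor² = (2J+1)*Δ*N² = 4/15
  k=0: +1/(0!*1!*1!*2!*0!*0!) = 1/2
  k=1: −1/(1!*0!*0!*1!*1!*1!) = -1
Σ = -1/2  ⇒  CG² = 4/15*(-1/2)² = 1/15
CG = −√(1/15) = -0.258199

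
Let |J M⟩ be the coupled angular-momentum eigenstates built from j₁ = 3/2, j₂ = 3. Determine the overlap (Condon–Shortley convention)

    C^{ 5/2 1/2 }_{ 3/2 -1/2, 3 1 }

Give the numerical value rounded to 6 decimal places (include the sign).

√[6·2!1!4!/8! · 1!2!4!2!3!2!] = √(288/35)
  +(−1)^1/∏(1,1,1,3,0,1)! = -1/6  (running -1/6)
  +(−1)^2/∏(2,0,0,2,1,2)! = 1/8  (running -1/24)
⟨..|..⟩ = √(288/35)·(-1/24) = -0.119523

−√(1/70) ≈ -0.119523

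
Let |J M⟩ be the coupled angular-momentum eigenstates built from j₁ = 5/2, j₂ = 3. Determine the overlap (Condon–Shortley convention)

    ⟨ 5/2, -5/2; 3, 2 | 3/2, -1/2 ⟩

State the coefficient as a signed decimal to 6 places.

+0.487950

√[4·4!1!2!/8! · 0!5!5!1!1!2!] = √(960/7)
  +(−1)^4/∏(4,0,1,1,0,1)! = 1/24  (running 1/24)
⟨..|..⟩ = √(960/7)·(1/24) = +0.487950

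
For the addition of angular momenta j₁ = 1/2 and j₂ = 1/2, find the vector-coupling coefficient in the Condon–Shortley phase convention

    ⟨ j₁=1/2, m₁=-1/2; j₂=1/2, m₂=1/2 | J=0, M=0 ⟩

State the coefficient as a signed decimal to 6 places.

−√(1/2) = -0.707107

j₁+j₂−J=1  J+j₁−j₂=0  J−j₁+j₂=0  j₁+j₂+J+1=2
(j₁±m₁, j₂±m₂, J±M) = (0,1,1,0,0,0)
P² = 1/2
sum k=1..1:
  [1] −1/1 = -1
S = -1
C² = P²·S² = 1/2 ; C = -0.707107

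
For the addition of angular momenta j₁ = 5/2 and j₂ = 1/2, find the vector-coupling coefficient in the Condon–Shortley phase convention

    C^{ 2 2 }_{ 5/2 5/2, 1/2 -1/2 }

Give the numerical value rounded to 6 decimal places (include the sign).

√[5·1!4!0!/6! · 5!0!0!1!4!0!] = √(480)
  +(−1)^0/∏(0,1,0,0,4,0)! = 1/24  (running 1/24)
⟨..|..⟩ = √(480)·(1/24) = +0.912871

+√(5/6) ≈ +0.912871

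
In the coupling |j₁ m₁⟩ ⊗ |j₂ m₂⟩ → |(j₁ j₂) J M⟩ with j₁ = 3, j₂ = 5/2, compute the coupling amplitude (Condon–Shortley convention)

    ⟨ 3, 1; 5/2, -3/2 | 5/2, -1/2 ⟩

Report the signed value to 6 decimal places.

-0.169031

√[6·3!3!2!/9! · 4!2!1!4!2!3!] = √(576/35)
  +(−1)^0/∏(0,3,2,1,1,1)! = 1/12  (running 1/12)
  +(−1)^1/∏(1,2,1,0,2,2)! = -1/8  (running -1/24)
⟨..|..⟩ = √(576/35)·(-1/24) = -0.169031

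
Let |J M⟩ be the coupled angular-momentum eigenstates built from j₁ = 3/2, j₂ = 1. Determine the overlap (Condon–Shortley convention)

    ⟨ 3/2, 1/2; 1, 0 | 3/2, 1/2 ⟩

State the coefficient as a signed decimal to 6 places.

j₁+j₂−J=1  J+j₁−j₂=2  J−j₁+j₂=1  j₁+j₂+J+1=5
(j₁±m₁, j₂±m₂, J±M) = (2,1,1,1,2,1)
P² = 4/15
sum k=0..1:
  [0] +1/1 = 1
  [1] −1/2 = -1/2
S = 1/2
C² = P²·S² = 1/15 ; C = +0.258199

+√(1/15) = +0.258199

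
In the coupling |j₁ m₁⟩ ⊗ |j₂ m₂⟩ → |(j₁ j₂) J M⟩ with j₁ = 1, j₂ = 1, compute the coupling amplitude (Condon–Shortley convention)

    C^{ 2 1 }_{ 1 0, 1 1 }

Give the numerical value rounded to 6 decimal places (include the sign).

√[5·0!2!2!/5! · 1!1!2!0!3!1!] = √(2)
  +(−1)^0/∏(0,0,1,2,1,0)! = 1/2  (running 1/2)
⟨..|..⟩ = √(2)·(1/2) = +0.707107

+0.707107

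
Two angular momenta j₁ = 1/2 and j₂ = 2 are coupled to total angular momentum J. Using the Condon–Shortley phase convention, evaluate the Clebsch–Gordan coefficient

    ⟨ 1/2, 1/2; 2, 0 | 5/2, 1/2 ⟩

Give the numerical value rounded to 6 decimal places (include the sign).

triangle: 0!*1!*4!/6! = 24/720
(j±m)!: 1!*0!*2!*2!*3!*2! = 48
prefactor² = (2J+1)*Δ*N² = 48/5
  k=0: +1/(0!*0!*0!*2!*1!*2!) = 1/4
Σ = 1/4  ⇒  CG² = 48/5*1/4² = 3/5
CG = +√(3/5) = +0.774597

+√(3/5) = +0.774597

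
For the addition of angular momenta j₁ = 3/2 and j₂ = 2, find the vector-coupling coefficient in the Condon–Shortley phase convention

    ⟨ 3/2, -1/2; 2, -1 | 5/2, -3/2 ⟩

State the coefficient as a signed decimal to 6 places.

+√(1/35) = +0.169031

√[6·1!2!3!/7! · 1!2!1!3!1!4!] = √(144/35)
  +(−1)^0/∏(0,1,2,1,0,2)! = 1/4  (running 1/4)
  +(−1)^1/∏(1,0,1,0,1,3)! = -1/6  (running 1/12)
⟨..|..⟩ = √(144/35)·(1/12) = +0.169031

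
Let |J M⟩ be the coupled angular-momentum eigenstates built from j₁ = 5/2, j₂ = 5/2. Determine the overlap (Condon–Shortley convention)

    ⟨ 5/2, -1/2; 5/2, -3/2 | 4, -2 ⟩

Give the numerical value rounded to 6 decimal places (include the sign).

+√(5/28) = +0.422577

triangle: 1!·4!·4!/10! = 576/3628800
(j±m)!: 2!·3!·1!·4!·2!·6! = 414720
prefactor² = (2J+1)·Δ·N² = 20736/35
  k=0: +1/(0!·1!·3!·1!·1!·3!) = 1/36
  k=1: −1/(1!·0!·2!·0!·2!·4!) = -1/96
Σ = 5/288  ⇒  CG² = 20736/35·5/288² = 5/28
CG = +√(5/28) = +0.422577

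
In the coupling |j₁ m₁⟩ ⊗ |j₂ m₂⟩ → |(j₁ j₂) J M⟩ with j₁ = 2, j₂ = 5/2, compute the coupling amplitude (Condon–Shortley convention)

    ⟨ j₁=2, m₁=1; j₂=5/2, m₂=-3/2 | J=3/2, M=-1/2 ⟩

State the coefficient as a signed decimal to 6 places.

√[4·3!1!2!/7! · 3!1!1!4!1!2!] = √(96/35)
  +(−1)^0/∏(0,3,1,1,0,1)! = 1/6  (running 1/6)
  +(−1)^1/∏(1,2,0,0,1,2)! = -1/4  (running -1/12)
⟨..|..⟩ = √(96/35)·(-1/12) = -0.138013

-0.138013  (= −√(2/105))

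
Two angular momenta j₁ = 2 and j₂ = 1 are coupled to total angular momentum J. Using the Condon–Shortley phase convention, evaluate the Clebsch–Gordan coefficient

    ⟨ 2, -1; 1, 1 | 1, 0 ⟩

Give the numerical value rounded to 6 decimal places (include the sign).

+√(3/10) = +0.547723

triangle: 2!*2!*0!/5! = 4/120
(j±m)!: 1!*3!*2!*0!*1!*1! = 12
prefactor² = (2J+1)*Δ*N² = 6/5
  k=2: +1/(2!*0!*1!*0!*1!*0!) = 1/2
Σ = 1/2  ⇒  CG² = 6/5*1/2² = 3/10
CG = +√(3/10) = +0.547723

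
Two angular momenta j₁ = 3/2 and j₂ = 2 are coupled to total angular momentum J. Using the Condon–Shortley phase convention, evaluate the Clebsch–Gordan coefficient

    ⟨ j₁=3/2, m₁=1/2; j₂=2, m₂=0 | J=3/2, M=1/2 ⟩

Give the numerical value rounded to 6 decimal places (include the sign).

triangle: 2!·1!·2!/6! = 4/720
(j±m)!: 2!·1!·2!·2!·2!·1! = 16
prefactor² = (2J+1)·Δ·N² = 16/45
  k=0: +1/(0!·2!·1!·2!·0!·0!) = 1/4
  k=1: −1/(1!·1!·0!·1!·1!·1!) = -1
Σ = -3/4  ⇒  CG² = 16/45·(-3/4)² = 1/5
CG = −√(1/5) = -0.447214

-0.447214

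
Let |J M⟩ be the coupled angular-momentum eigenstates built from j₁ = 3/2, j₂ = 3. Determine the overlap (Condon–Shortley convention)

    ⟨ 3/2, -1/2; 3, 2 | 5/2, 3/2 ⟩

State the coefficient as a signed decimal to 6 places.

triangle: 2!×1!×4!/8! = 48/40320
(j±m)!: 1!×2!×5!×1!×4!×1! = 5760
prefactor² = (2J+1)×Δ×N² = 288/7
  k=1: −1/(1!×1!×1!×4!×0!×0!) = -1/24
  k=2: +1/(2!×0!×0!×3!×1!×1!) = 1/12
Σ = 1/24  ⇒  CG² = 288/7×1/24² = 1/14
CG = +√(1/14) = +0.267261

+√(1/14) ≈ +0.267261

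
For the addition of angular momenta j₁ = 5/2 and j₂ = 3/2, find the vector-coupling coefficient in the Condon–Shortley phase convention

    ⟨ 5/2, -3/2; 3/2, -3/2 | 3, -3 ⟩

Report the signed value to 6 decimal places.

j₁+j₂−J=1  J+j₁−j₂=4  J−j₁+j₂=2  j₁+j₂+J+1=8
(j₁±m₁, j₂±m₂, J±M) = (1,4,0,3,0,6)
P² = 864
sum k=0..0:
  [0] +1/48 = 1/48
S = 1/48
C² = P²·S² = 3/8 ; C = +0.612372

+√(3/8) = +0.612372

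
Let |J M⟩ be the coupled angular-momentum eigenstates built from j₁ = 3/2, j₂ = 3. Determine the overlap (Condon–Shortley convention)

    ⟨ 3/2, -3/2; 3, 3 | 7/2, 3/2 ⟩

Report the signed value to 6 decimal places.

triangle: 1!×2!×5!/9! = 240/362880
(j±m)!: 0!×3!×6!×0!×5!×2! = 1036800
prefactor² = (2J+1)×Δ×N² = 38400/7
  k=1: −1/(1!×0!×2!×5!×0!×0!) = -1/240
Σ = -1/240  ⇒  CG² = 38400/7×(-1/240)² = 2/21
CG = −√(2/21) = -0.308607

−√(2/21) ≈ -0.308607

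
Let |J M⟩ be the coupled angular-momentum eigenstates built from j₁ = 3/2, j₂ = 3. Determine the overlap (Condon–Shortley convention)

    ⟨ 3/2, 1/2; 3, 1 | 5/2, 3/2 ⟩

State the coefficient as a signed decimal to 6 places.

√[6·2!1!4!/8! · 2!1!4!2!4!1!] = √(576/35)
  +(−1)^0/∏(0,2,1,4,0,0)! = 1/48  (running 1/48)
  +(−1)^1/∏(1,1,0,3,1,1)! = -1/6  (running -7/48)
⟨..|..⟩ = √(576/35)·(-7/48) = -0.591608

-0.591608  (= −√(7/20))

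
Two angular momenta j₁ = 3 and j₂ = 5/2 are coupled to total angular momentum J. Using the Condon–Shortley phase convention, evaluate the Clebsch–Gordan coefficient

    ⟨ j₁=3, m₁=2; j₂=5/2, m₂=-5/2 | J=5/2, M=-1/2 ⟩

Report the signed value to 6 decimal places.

+0.597614

j₁+j₂−J=3  J+j₁−j₂=3  J−j₁+j₂=2  j₁+j₂+J+1=9
(j₁±m₁, j₂±m₂, J±M) = (5,1,0,5,2,3)
P² = 1440/7
sum k=0..0:
  [0] +1/24 = 1/24
S = 1/24
C² = P²·S² = 5/14 ; C = +0.597614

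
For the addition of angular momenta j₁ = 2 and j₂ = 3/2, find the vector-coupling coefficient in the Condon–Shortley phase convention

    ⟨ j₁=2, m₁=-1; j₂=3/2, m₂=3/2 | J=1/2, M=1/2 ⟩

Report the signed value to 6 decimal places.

−√(1/10) = -0.316228

j₁+j₂−J=3  J+j₁−j₂=1  J−j₁+j₂=0  j₁+j₂+J+1=5
(j₁±m₁, j₂±m₂, J±M) = (1,3,3,0,1,0)
P² = 18/5
sum k=3..3:
  [3] −1/6 = -1/6
S = -1/6
C² = P²·S² = 1/10 ; C = -0.316228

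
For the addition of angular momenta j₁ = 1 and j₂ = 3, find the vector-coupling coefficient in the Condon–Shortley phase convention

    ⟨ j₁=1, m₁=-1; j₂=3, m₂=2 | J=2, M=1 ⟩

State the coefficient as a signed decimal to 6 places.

j₁+j₂−J=2  J+j₁−j₂=0  J−j₁+j₂=4  j₁+j₂+J+1=7
(j₁±m₁, j₂±m₂, J±M) = (0,2,5,1,3,1)
P² = 480/7
sum k=2..2:
  [2] +1/12 = 1/12
S = 1/12
C² = P²·S² = 10/21 ; C = +0.690066

+0.690066  (= +√(10/21))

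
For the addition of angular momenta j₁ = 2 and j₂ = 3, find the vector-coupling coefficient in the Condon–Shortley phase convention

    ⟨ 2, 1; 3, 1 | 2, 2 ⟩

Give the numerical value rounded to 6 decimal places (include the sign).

−√(3/14) ≈ -0.462910

triangle: 3!×1!×3!/8! = 36/40320
(j±m)!: 3!×1!×4!×2!×4!×0! = 6912
prefactor² = (2J+1)×Δ×N² = 216/7
  k=1: −1/(1!×2!×0!×3!×1!×0!) = -1/12
Σ = -1/12  ⇒  CG² = 216/7×(-1/12)² = 3/14
CG = −√(3/14) = -0.462910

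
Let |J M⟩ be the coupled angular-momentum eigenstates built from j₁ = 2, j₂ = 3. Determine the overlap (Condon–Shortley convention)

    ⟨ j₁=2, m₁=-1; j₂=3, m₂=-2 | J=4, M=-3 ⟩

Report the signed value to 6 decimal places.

triangle: 1!·3!·5!/10! = 720/3628800
(j±m)!: 1!·3!·1!·5!·1!·7! = 3628800
prefactor² = (2J+1)·Δ·N² = 6480
  k=0: +1/(0!·1!·3!·1!·0!·4!) = 1/144
  k=1: −1/(1!·0!·2!·0!·1!·5!) = -1/240
Σ = 1/360  ⇒  CG² = 6480·1/360² = 1/20
CG = +√(1/20) = +0.223607

+√(1/20) = +0.223607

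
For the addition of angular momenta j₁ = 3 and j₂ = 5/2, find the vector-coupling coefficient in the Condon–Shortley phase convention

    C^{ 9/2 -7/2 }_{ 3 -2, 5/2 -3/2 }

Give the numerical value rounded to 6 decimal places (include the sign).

−√(1/99) = -0.100504

j₁+j₂−J=1  J+j₁−j₂=5  J−j₁+j₂=4  j₁+j₂+J+1=11
(j₁±m₁, j₂±m₂, J±M) = (1,5,1,4,1,8)
P² = 921600/11
sum k=0..1:
  [0] +1/720 = 1/720
  [1] −1/576 = -1/576
S = -1/2880
C² = P²·S² = 1/99 ; C = -0.100504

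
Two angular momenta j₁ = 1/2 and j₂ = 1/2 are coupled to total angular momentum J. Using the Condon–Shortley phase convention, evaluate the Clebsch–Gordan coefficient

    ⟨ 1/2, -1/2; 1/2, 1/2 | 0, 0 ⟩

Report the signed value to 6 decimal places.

−√(1/2) ≈ -0.707107

triangle: 1!·0!·0!/2! = 1/2
(j±m)!: 0!·1!·1!·0!·0!·0! = 1
prefactor² = (2J+1)·Δ·N² = 1/2
  k=1: −1/(1!·0!·0!·0!·0!·0!) = -1
Σ = -1  ⇒  CG² = 1/2·(-1)² = 1/2
CG = −√(1/2) = -0.707107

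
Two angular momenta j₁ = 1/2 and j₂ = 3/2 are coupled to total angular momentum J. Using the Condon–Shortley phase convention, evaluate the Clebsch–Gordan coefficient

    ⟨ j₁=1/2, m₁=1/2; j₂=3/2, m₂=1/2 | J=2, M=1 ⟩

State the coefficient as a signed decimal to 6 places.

j₁+j₂−J=0  J+j₁−j₂=1  J−j₁+j₂=3  j₁+j₂+J+1=5
(j₁±m₁, j₂±m₂, J±M) = (1,0,2,1,3,1)
P² = 3
sum k=0..0:
  [0] +1/2 = 1/2
S = 1/2
C² = P²·S² = 3/4 ; C = +0.866025

+0.866025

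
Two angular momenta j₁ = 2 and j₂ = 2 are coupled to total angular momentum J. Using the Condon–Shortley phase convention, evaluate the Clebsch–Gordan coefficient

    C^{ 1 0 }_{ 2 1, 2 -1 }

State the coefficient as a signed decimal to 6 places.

j₁+j₂−J=3  J+j₁−j₂=1  J−j₁+j₂=1  j₁+j₂+J+1=6
(j₁±m₁, j₂±m₂, J±M) = (3,1,1,3,1,1)
P² = 9/10
sum k=0..1:
  [0] +1/6 = 1/6
  [1] −1/2 = -1/2
S = -1/3
C² = P²·S² = 1/10 ; C = -0.316228

−√(1/10) = -0.316228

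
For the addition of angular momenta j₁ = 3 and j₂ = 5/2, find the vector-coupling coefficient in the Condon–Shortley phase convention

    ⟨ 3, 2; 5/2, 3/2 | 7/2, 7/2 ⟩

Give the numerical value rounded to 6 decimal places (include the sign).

triangle: 2!·4!·3!/10! = 288/3628800
(j±m)!: 5!·1!·4!·1!·7!·0! = 14515200
prefactor² = (2J+1)·Δ·N² = 9216
  k=1: −1/(1!·1!·0!·3!·4!·0!) = -1/144
Σ = -1/144  ⇒  CG² = 9216·(-1/144)² = 4/9
CG = −√(4/9) = -0.666667

−√(4/9) = -0.666667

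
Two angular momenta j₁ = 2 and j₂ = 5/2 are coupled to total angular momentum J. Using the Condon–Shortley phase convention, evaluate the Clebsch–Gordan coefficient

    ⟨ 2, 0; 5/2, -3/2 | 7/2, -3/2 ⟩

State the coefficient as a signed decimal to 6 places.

+√(2/7) ≈ +0.534522

triangle: 1!×3!×4!/9! = 144/362880
(j±m)!: 2!×2!×1!×4!×2!×5! = 23040
prefactor² = (2J+1)×Δ×N² = 512/7
  k=0: +1/(0!×1!×2!×1!×1!×3!) = 1/12
  k=1: −1/(1!×0!×1!×0!×2!×4!) = -1/48
Σ = 1/16  ⇒  CG² = 512/7×1/16² = 2/7
CG = +√(2/7) = +0.534522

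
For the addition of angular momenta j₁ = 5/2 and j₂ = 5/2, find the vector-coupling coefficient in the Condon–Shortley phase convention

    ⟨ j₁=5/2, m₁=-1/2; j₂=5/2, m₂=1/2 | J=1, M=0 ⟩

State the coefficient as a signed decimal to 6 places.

+0.119523

triangle: 4!·1!·1!/7! = 24/5040
(j±m)!: 2!·3!·3!·2!·1!·1! = 144
prefactor² = (2J+1)·Δ·N² = 72/35
  k=2: +1/(2!·2!·1!·1!·0!·0!) = 1/4
  k=3: −1/(3!·1!·0!·0!·1!·1!) = -1/6
Σ = 1/12  ⇒  CG² = 72/35·1/12² = 1/70
CG = +√(1/70) = +0.119523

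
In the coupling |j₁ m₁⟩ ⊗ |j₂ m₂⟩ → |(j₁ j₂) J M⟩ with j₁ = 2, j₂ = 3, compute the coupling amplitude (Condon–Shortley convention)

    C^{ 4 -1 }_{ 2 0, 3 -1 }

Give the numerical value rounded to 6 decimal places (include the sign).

+0.327327  (= +√(3/28))

√[9·1!3!5!/10! · 2!2!2!4!3!5!] = √(1728/7)
  +(−1)^0/∏(0,1,2,2,1,3)! = 1/24  (running 1/24)
  +(−1)^1/∏(1,0,1,1,2,4)! = -1/48  (running 1/48)
⟨..|..⟩ = √(1728/7)·(1/48) = +0.327327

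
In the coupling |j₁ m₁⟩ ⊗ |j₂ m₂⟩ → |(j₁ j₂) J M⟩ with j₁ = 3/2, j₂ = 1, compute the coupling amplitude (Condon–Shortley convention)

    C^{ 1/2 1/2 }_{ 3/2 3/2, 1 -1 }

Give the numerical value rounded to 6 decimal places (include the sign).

j₁+j₂−J=2  J+j₁−j₂=1  J−j₁+j₂=0  j₁+j₂+J+1=4
(j₁±m₁, j₂±m₂, J±M) = (3,0,0,2,1,0)
P² = 2
sum k=0..0:
  [0] +1/2 = 1/2
S = 1/2
C² = P²·S² = 1/2 ; C = +0.707107

+0.707107  (= +√(1/2))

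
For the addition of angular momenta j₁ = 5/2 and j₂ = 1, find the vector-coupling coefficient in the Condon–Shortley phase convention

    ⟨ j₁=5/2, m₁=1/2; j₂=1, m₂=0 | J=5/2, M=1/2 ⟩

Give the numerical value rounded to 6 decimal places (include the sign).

triangle: 1!*4!*1!/7! = 24/5040
(j±m)!: 3!*2!*1!*1!*3!*2! = 144
prefactor² = (2J+1)*Δ*N² = 144/35
  k=0: +1/(0!*1!*2!*1!*2!*0!) = 1/4
  k=1: −1/(1!*0!*1!*0!*3!*1!) = -1/6
Σ = 1/12  ⇒  CG² = 144/35*1/12² = 1/35
CG = +√(1/35) = +0.169031

+√(1/35) ≈ +0.169031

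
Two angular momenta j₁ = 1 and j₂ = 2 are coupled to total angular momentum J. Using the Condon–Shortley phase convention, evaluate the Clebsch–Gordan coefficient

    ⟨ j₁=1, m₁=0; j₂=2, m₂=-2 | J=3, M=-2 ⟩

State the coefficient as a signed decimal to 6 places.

√[7·0!2!4!/7! · 1!1!0!4!1!5!] = √(192)
  +(−1)^0/∏(0,0,1,0,1,4)! = 1/24  (running 1/24)
⟨..|..⟩ = √(192)·(1/24) = +0.577350

+0.577350  (= +√(1/3))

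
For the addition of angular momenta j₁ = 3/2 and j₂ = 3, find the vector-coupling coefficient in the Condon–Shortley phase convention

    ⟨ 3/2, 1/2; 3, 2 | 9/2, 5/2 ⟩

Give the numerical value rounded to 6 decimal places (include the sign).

triangle: 0!*3!*6!/10! = 4320/3628800
(j±m)!: 2!*1!*5!*1!*7!*2! = 2419200
prefactor² = (2J+1)*Δ*N² = 28800
  k=0: +1/(0!*0!*1!*5!*2!*1!) = 1/240
Σ = 1/240  ⇒  CG² = 28800*1/240² = 1/2
CG = +√(1/2) = +0.707107

+√(1/2) ≈ +0.707107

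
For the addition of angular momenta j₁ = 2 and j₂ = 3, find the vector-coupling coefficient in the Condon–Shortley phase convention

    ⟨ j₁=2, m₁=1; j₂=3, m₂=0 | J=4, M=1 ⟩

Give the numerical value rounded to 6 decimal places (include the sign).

+√(3/14) ≈ +0.462910

triangle: 1!·3!·5!/10! = 720/3628800
(j±m)!: 3!·1!·3!·3!·5!·3! = 155520
prefactor² = (2J+1)·Δ·N² = 1944/7
  k=0: +1/(0!·1!·1!·3!·2!·2!) = 1/24
  k=1: −1/(1!·0!·0!·2!·3!·3!) = -1/72
Σ = 1/36  ⇒  CG² = 1944/7·1/36² = 3/14
CG = +√(3/14) = +0.462910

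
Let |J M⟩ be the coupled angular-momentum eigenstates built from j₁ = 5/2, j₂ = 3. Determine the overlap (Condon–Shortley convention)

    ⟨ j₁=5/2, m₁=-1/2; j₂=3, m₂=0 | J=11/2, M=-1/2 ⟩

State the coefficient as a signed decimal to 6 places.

+0.657952  (= +√(100/231))

triangle: 0!×5!×6!/12! = 86400/479001600
(j±m)!: 2!×3!×3!×3!×5!×6! = 37324800
prefactor² = (2J+1)×Δ×N² = 6220800/77
  k=0: +1/(0!×0!×3!×3!×2!×3!) = 1/432
Σ = 1/432  ⇒  CG² = 6220800/77×1/432² = 100/231
CG = +√(100/231) = +0.657952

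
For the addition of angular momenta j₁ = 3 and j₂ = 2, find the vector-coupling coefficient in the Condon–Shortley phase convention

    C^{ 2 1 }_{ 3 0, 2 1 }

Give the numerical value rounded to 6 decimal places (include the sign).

+√(2/7) = +0.534522

j₁+j₂−J=3  J+j₁−j₂=3  J−j₁+j₂=1  j₁+j₂+J+1=8
(j₁±m₁, j₂±m₂, J±M) = (3,3,3,1,3,1)
P² = 81/14
sum k=2..3:
  [2] +1/4 = 1/4
  [3] −1/36 = -1/36
S = 2/9
C² = P²·S² = 2/7 ; C = +0.534522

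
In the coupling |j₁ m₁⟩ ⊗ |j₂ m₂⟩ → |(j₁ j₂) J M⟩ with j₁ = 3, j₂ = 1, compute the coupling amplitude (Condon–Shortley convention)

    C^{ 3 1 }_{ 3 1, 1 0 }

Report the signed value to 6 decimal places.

+0.288675  (= +√(1/12))

j₁+j₂−J=1  J+j₁−j₂=5  J−j₁+j₂=1  j₁+j₂+J+1=8
(j₁±m₁, j₂±m₂, J±M) = (4,2,1,1,4,2)
P² = 48
sum k=0..1:
  [0] +1/12 = 1/12
  [1] −1/24 = -1/24
S = 1/24
C² = P²·S² = 1/12 ; C = +0.288675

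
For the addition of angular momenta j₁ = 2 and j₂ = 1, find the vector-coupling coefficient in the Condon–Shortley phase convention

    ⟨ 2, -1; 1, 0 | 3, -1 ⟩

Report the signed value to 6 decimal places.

+√(8/15) = +0.730297

√[7·0!4!2!/7! · 1!3!1!1!2!4!] = √(96/5)
  +(−1)^0/∏(0,0,3,1,1,1)! = 1/6  (running 1/6)
⟨..|..⟩ = √(96/5)·(1/6) = +0.730297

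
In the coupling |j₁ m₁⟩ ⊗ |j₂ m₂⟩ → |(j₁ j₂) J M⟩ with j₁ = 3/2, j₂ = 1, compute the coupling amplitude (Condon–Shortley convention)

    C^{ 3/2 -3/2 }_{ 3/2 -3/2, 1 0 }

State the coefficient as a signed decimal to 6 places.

triangle: 1!*2!*1!/5! = 2/120
(j±m)!: 0!*3!*1!*1!*0!*3! = 36
prefactor² = (2J+1)*Δ*N² = 12/5
  k=1: −1/(1!*0!*2!*0!*0!*1!) = -1/2
Σ = -1/2  ⇒  CG² = 12/5*(-1/2)² = 3/5
CG = −√(3/5) = -0.774597

-0.774597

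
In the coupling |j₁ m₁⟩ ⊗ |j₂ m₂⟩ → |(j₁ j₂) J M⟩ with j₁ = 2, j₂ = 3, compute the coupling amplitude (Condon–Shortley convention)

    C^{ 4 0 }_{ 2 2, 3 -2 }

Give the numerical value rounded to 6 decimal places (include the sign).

√[9·1!3!5!/10! · 4!0!1!5!4!4!] = √(20736/7)
  +(−1)^0/∏(0,1,0,1,3,4)! = 1/144  (running 1/144)
⟨..|..⟩ = √(20736/7)·(1/144) = +0.377964

+0.377964  (= +√(1/7))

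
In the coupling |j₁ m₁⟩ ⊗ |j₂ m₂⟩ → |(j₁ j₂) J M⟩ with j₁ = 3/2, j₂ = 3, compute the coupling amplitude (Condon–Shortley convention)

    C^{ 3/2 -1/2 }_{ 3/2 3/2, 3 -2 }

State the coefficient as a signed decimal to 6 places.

+√(2/7) ≈ +0.534522

j₁+j₂−J=3  J+j₁−j₂=0  J−j₁+j₂=3  j₁+j₂+J+1=7
(j₁±m₁, j₂±m₂, J±M) = (3,0,1,5,1,2)
P² = 288/7
sum k=0..0:
  [0] +1/12 = 1/12
S = 1/12
C² = P²·S² = 2/7 ; C = +0.534522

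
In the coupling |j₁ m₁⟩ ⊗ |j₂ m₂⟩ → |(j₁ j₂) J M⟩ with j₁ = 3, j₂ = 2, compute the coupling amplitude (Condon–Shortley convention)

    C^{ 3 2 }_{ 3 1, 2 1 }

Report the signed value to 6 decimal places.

j₁+j₂−J=2  J+j₁−j₂=4  J−j₁+j₂=2  j₁+j₂+J+1=9
(j₁±m₁, j₂±m₂, J±M) = (4,2,3,1,5,1)
P² = 64
sum k=1..2:
  [1] −1/12 = -1/12
  [2] +1/48 = 1/48
S = -1/16
C² = P²·S² = 1/4 ; C = -0.500000

−√(1/4) ≈ -0.500000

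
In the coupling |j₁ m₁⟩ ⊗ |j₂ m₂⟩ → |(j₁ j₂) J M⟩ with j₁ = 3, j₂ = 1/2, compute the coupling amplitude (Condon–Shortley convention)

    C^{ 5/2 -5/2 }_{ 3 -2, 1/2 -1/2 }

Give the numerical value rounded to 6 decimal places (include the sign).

j₁+j₂−J=1  J+j₁−j₂=5  J−j₁+j₂=0  j₁+j₂+J+1=7
(j₁±m₁, j₂±m₂, J±M) = (1,5,0,1,0,5)
P² = 14400/7
sum k=0..0:
  [0] +1/120 = 1/120
S = 1/120
C² = P²·S² = 1/7 ; C = +0.377964

+√(1/7) = +0.377964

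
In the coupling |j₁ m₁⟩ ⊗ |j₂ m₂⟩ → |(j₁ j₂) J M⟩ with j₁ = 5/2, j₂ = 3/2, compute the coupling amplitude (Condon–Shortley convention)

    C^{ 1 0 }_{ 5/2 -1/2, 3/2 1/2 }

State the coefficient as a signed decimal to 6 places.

j₁+j₂−J=3  J+j₁−j₂=2  J−j₁+j₂=0  j₁+j₂+J+1=6
(j₁±m₁, j₂±m₂, J±M) = (2,3,2,1,1,1)
P² = 6/5
sum k=2..2:
  [2] +1/2 = 1/2
S = 1/2
C² = P²·S² = 3/10 ; C = +0.547723

+√(3/10) ≈ +0.547723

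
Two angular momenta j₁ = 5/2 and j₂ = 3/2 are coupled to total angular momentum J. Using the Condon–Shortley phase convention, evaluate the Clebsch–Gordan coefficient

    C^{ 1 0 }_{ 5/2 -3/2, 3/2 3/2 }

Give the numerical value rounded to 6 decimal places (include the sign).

-0.447214

triangle: 3!*2!*0!/6! = 12/720
(j±m)!: 1!*4!*3!*0!*1!*1! = 144
prefactor² = (2J+1)*Δ*N² = 36/5
  k=3: −1/(3!*0!*1!*0!*1!*0!) = -1/6
Σ = -1/6  ⇒  CG² = 36/5*(-1/6)² = 1/5
CG = −√(1/5) = -0.447214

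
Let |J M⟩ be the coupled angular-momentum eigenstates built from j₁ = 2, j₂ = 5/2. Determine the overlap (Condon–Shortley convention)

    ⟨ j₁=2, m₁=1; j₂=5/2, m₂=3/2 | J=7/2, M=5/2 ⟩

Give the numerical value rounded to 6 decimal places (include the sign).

−√(1/63) ≈ -0.125988

triangle: 1!·3!·4!/9! = 144/362880
(j±m)!: 3!·1!·4!·1!·6!·1! = 103680
prefactor² = (2J+1)·Δ·N² = 2304/7
  k=0: +1/(0!·1!·1!·4!·2!·0!) = 1/48
  k=1: −1/(1!·0!·0!·3!·3!·1!) = -1/36
Σ = -1/144  ⇒  CG² = 2304/7·(-1/144)² = 1/63
CG = −√(1/63) = -0.125988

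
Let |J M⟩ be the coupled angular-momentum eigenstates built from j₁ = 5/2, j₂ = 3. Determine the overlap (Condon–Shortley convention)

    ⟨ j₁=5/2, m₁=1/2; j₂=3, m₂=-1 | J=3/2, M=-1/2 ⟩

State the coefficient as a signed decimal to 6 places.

triangle: 4!·1!·2!/8! = 48/40320
(j±m)!: 3!·2!·2!·4!·1!·2! = 1152
prefactor² = (2J+1)·Δ·N² = 192/35
  k=1: −1/(1!·3!·1!·1!·0!·1!) = -1/6
  k=2: +1/(2!·2!·0!·0!·1!·2!) = 1/8
Σ = -1/24  ⇒  CG² = 192/35·(-1/24)² = 1/105
CG = −√(1/105) = -0.097590

-0.097590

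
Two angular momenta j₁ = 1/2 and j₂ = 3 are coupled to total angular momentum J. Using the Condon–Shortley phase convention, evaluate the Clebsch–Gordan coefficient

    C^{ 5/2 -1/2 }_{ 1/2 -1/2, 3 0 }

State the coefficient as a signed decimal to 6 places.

√[6·1!0!5!/7! · 0!1!3!3!2!3!] = √(432/7)
  +(−1)^1/∏(1,0,0,2,0,3)! = -1/12  (running -1/12)
⟨..|..⟩ = √(432/7)·(-1/12) = -0.654654

−√(3/7) = -0.654654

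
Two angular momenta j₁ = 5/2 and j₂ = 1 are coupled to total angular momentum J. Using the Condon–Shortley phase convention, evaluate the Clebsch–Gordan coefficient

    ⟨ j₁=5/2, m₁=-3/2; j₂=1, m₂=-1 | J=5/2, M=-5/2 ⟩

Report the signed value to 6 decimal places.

j₁+j₂−J=1  J+j₁−j₂=4  J−j₁+j₂=1  j₁+j₂+J+1=7
(j₁±m₁, j₂±m₂, J±M) = (1,4,0,2,0,5)
P² = 1152/7
sum k=0..0:
  [0] +1/24 = 1/24
S = 1/24
C² = P²·S² = 2/7 ; C = +0.534522

+0.534522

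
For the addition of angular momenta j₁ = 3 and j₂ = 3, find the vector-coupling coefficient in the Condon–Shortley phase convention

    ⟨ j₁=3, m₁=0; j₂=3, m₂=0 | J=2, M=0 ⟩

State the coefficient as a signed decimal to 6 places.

triangle: 4!*2!*2!/9! = 96/362880
(j±m)!: 3!*3!*3!*3!*2!*2! = 5184
prefactor² = (2J+1)*Δ*N² = 48/7
  k=1: −1/(1!*3!*2!*2!*0!*0!) = -1/24
  k=2: +1/(2!*2!*1!*1!*1!*1!) = 1/4
  k=3: −1/(3!*1!*0!*0!*2!*2!) = -1/24
Σ = 1/6  ⇒  CG² = 48/7*1/6² = 4/21
CG = +√(4/21) = +0.436436

+0.436436  (= +√(4/21))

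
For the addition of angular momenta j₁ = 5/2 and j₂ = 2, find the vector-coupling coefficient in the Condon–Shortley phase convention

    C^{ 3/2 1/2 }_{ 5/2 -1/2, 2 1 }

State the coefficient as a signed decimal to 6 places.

√[4·3!2!1!/7! · 2!3!3!1!2!1!] = √(48/35)
  +(−1)^2/∏(2,1,1,1,1,0)! = 1/2  (running 1/2)
  +(−1)^3/∏(3,0,0,0,2,1)! = -1/12  (running 5/12)
⟨..|..⟩ = √(48/35)·(5/12) = +0.487950

+0.487950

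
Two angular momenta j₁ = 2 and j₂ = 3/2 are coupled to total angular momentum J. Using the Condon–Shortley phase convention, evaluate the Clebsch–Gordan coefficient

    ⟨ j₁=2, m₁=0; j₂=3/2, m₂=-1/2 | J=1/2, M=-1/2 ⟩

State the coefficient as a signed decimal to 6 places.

√[2·3!1!0!/5! · 2!2!1!2!0!1!] = √(4/5)
  +(−1)^1/∏(1,2,1,0,0,0)! = -1/2  (running -1/2)
⟨..|..⟩ = √(4/5)·(-1/2) = -0.447214

-0.447214  (= −√(1/5))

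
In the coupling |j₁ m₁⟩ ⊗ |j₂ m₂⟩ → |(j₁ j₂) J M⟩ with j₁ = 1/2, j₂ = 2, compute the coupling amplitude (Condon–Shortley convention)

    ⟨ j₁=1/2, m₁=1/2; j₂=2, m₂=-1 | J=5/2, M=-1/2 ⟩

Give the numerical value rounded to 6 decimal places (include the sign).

+0.632456

triangle: 0!×1!×4!/6! = 24/720
(j±m)!: 1!×0!×1!×3!×2!×3! = 72
prefactor² = (2J+1)×Δ×N² = 72/5
  k=0: +1/(0!×0!×0!×1!×1!×3!) = 1/6
Σ = 1/6  ⇒  CG² = 72/5×1/6² = 2/5
CG = +√(2/5) = +0.632456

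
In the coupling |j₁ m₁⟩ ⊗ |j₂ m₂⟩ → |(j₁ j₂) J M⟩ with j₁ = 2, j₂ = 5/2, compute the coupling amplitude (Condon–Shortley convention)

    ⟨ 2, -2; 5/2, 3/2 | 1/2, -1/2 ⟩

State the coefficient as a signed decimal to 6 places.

√[2·4!0!1!/6! · 0!4!4!1!0!1!] = √(192/5)
  +(−1)^4/∏(4,0,0,0,0,1)! = 1/24  (running 1/24)
⟨..|..⟩ = √(192/5)·(1/24) = +0.258199

+0.258199  (= +√(1/15))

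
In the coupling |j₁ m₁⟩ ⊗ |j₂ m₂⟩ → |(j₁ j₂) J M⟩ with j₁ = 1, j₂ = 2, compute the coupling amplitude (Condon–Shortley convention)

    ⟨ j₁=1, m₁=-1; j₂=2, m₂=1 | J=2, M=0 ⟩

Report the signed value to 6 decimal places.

−√(1/2) = -0.707107

triangle: 1!×1!×3!/6! = 6/720
(j±m)!: 0!×2!×3!×1!×2!×2! = 48
prefactor² = (2J+1)×Δ×N² = 2
  k=1: −1/(1!×0!×1!×2!×0!×1!) = -1/2
Σ = -1/2  ⇒  CG² = 2×(-1/2)² = 1/2
CG = −√(1/2) = -0.707107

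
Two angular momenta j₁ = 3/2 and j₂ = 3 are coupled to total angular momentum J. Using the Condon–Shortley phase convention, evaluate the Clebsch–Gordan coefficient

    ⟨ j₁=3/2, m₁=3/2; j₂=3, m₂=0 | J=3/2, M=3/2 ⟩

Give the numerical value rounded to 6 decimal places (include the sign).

+0.169031

triangle: 3!·0!·3!/7! = 36/5040
(j±m)!: 3!·0!·3!·3!·3!·0! = 1296
prefactor² = (2J+1)·Δ·N² = 1296/35
  k=0: +1/(0!·3!·0!·3!·0!·0!) = 1/36
Σ = 1/36  ⇒  CG² = 1296/35·1/36² = 1/35
CG = +√(1/35) = +0.169031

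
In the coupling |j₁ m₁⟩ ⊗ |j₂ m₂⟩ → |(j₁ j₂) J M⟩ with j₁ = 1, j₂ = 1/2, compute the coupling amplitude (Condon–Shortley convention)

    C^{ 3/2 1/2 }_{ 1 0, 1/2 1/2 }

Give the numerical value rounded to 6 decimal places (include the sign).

+√(2/3) ≈ +0.816497

triangle: 0!×2!×1!/4! = 2/24
(j±m)!: 1!×1!×1!×0!×2!×1! = 2
prefactor² = (2J+1)×Δ×N² = 2/3
  k=0: +1/(0!×0!×1!×1!×1!×0!) = 1
Σ = 1  ⇒  CG² = 2/3×1² = 2/3
CG = +√(2/3) = +0.816497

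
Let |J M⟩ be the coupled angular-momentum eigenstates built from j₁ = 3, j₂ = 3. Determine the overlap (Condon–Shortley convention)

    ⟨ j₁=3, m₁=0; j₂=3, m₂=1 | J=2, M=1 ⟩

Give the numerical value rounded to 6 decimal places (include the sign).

+√(1/42) ≈ +0.154303

√[5·4!2!2!/9! · 3!3!4!2!3!1!] = √(96/7)
  +(−1)^2/∏(2,2,1,2,1,0)! = 1/8  (running 1/8)
  +(−1)^3/∏(3,1,0,1,2,1)! = -1/12  (running 1/24)
⟨..|..⟩ = √(96/7)·(1/24) = +0.154303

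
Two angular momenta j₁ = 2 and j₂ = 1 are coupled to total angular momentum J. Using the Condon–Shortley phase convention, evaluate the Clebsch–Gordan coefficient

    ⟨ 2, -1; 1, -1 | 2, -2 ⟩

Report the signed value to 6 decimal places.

√[5·1!3!1!/6! · 1!3!0!2!0!4!] = √(12)
  +(−1)^0/∏(0,1,3,0,0,1)! = 1/6  (running 1/6)
⟨..|..⟩ = √(12)·(1/6) = +0.577350

+0.577350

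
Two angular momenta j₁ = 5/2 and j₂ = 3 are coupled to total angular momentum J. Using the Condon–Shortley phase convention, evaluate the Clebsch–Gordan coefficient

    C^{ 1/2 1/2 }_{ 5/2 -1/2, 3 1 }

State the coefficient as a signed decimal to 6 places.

√[2·5!0!1!/7! · 2!3!4!2!1!0!] = √(192/7)
  +(−1)^3/∏(3,2,0,1,0,0)! = -1/12  (running -1/12)
⟨..|..⟩ = √(192/7)·(-1/12) = -0.436436

-0.436436  (= −√(4/21))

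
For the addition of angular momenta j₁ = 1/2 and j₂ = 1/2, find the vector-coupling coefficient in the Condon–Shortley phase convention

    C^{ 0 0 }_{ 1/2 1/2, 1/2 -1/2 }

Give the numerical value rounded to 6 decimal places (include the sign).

j₁+j₂−J=1  J+j₁−j₂=0  J−j₁+j₂=0  j₁+j₂+J+1=2
(j₁±m₁, j₂±m₂, J±M) = (1,0,0,1,0,0)
P² = 1/2
sum k=0..0:
  [0] +1/1 = 1
S = 1
C² = P²·S² = 1/2 ; C = +0.707107

+√(1/2) = +0.707107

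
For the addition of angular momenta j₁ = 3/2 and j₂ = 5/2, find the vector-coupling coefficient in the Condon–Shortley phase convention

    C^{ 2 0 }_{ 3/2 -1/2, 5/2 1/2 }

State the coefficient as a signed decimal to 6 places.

√[5·2!1!3!/7! · 1!2!3!2!2!2!] = √(8/7)
  +(−1)^1/∏(1,1,1,2,0,1)! = -1/2  (running -1/2)
  +(−1)^2/∏(2,0,0,1,1,2)! = 1/4  (running -1/4)
⟨..|..⟩ = √(8/7)·(-1/4) = -0.267261

−√(1/14) ≈ -0.267261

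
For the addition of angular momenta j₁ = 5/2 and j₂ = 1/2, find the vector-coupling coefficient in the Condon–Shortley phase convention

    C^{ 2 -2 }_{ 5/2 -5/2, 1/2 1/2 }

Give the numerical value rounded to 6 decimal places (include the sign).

triangle: 1!*4!*0!/6! = 24/720
(j±m)!: 0!*5!*1!*0!*0!*4! = 2880
prefactor² = (2J+1)*Δ*N² = 480
  k=1: −1/(1!*0!*4!*0!*0!*0!) = -1/24
Σ = -1/24  ⇒  CG² = 480*(-1/24)² = 5/6
CG = −√(5/6) = -0.912871

-0.912871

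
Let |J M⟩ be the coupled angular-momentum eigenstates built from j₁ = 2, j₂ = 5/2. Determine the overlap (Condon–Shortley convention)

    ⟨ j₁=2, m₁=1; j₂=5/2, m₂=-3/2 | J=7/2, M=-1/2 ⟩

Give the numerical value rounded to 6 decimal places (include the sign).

+√(121/315) ≈ +0.619780

j₁+j₂−J=1  J+j₁−j₂=3  J−j₁+j₂=4  j₁+j₂+J+1=9
(j₁±m₁, j₂±m₂, J±M) = (3,1,1,4,3,4)
P² = 2304/35
sum k=0..1:
  [0] +1/12 = 1/12
  [1] −1/144 = -1/144
S = 11/144
C² = P²·S² = 121/315 ; C = +0.619780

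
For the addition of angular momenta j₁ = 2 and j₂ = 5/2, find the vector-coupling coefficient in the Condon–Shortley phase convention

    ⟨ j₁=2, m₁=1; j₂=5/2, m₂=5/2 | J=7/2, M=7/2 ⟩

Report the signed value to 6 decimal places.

j₁+j₂−J=1  J+j₁−j₂=3  J−j₁+j₂=4  j₁+j₂+J+1=9
(j₁±m₁, j₂±m₂, J±M) = (3,1,5,0,7,0)
P² = 11520
sum k=1..1:
  [1] −1/144 = -1/144
S = -1/144
C² = P²·S² = 5/9 ; C = -0.745356

−√(5/9) ≈ -0.745356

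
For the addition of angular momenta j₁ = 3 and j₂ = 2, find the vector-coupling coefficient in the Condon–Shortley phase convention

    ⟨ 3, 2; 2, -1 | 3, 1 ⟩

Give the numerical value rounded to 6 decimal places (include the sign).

+√(1/4) ≈ +0.500000

√[7·2!4!2!/9! · 5!1!1!3!4!2!] = √(64)
  +(−1)^0/∏(0,2,1,1,3,1)! = 1/12  (running 1/12)
  +(−1)^1/∏(1,1,0,0,4,2)! = -1/48  (running 1/16)
⟨..|..⟩ = √(64)·(1/16) = +0.500000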